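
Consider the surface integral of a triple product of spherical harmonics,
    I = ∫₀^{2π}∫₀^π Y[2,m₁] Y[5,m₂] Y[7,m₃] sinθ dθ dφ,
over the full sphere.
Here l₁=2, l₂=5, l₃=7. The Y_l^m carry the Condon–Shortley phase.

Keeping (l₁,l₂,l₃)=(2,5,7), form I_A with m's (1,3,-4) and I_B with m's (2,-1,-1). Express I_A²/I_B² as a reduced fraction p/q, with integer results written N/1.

99/14

l's match ⇒ only the (l;m) 3-j factors differ between A and B.
A: triangle coeff Δ(2,5,7) = 1/15015; Σ_t [0,0]: t=0:+1/483840 = 1/483840; (3j)²=3/91 [(2 5 7; 1 3 -4)], sign=-1
B: triangle coeff Δ(2,5,7) = 1/15015; Σ_t [0,0]: t=0:+1/414720 = 1/414720; (3j)²=2/429 [(2 5 7; 2 -1 -1)], sign=+1
I_A²/I_B² = (3/91)/(2/429) = 99/14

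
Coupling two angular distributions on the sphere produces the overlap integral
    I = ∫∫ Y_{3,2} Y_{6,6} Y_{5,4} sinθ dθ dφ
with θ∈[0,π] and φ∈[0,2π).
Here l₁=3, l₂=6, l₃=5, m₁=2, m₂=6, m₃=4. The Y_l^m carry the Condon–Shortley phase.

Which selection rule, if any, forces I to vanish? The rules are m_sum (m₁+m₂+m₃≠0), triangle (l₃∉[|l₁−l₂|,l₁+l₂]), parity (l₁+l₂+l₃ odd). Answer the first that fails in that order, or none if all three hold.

m_sum

Σmᵢ = 12  ✗
l₃∈[|l₁−l₂|,l₁+l₂]=[3,9], have l₃=5
Σlᵢ = 14 ⇒ even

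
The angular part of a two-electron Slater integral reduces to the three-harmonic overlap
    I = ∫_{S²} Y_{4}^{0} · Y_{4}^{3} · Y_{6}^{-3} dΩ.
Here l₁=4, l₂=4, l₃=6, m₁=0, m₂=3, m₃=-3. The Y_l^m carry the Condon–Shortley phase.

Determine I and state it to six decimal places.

Rules hold: Σm=0, L=14 even, 0≤6≤8.
N = 9·9·13 = 1053
Δ = 2!·6!·6!/15! = 1/1261260
Racah Σ t=0..2: t=0:+1/4608 t=1:−1/1296 t=2:+1/4608 = -7/20736
⇒ 3j(4 4 6; 0 0 0)² = 20/1287, sgn -1
Racah Σ t=1..2: t=1:−1/25920 t=2:+1/11520 = 1/20736
⇒ 3j(4 4 6; 0 3 -3)² = 5/429, sgn -1
4πI² = N·(3j₀)²·(3jₘ)² = 300/1573
I = +1·√(0.190718/4π) = 0.12319450

0.123195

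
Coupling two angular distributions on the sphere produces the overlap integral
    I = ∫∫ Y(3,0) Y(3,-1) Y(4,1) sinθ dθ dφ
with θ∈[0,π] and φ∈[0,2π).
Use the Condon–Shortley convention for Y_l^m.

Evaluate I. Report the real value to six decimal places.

-0.099323

Rules hold: Σm=0, L=10 even, 0≤4≤6.
N = 7·7·9 = 441
Δ = 2!·4!·4!/11! = 1/34650
Racah Σ t=0..2: t=0:+1/72 t=1:−1/16 t=2:+1/72 = -5/144
⇒ 3j(3 3 4; 0 0 0)² = 2/77, sgn -1
Racah Σ t=0..2: t=0:+1/48 t=1:−1/24 t=2:+1/288 = -5/288
⇒ 3j(3 3 4; 0 -1 1)² = 5/462, sgn +1
4πI² = N·(3j₀)²·(3jₘ)² = 15/121
I = -1·√(0.123967/4π) = -0.09932258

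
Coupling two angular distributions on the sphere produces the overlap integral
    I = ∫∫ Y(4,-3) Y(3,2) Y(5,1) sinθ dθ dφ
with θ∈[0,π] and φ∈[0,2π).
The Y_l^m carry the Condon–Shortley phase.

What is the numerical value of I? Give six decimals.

0.160929

Checks pass: Σm=0; 12 even; l₃=5∈[1,7].
(2·4+1)(2·3+1)(2·5+1) = 693
Δ: 2! 6! 4! / 13! → 1/180180
sum: t=0:+1/576 t=1:−1/144 t=2:+1/576 = -1/288
3j²(4 3 5; 0 0 0) = Δ·Π!·Σ² = 20/1001  (sign +1)
sum: t=1:−1/17280 t=2:+1/1440 = 11/17280
3j²(4 3 5; -3 2 1) = Δ·Π!·Σ² = 11/468  (sign +1)
combine: 4πI² = 693·20/1001·11/468 = 55/169
take √, sign +1: I = 0.16092854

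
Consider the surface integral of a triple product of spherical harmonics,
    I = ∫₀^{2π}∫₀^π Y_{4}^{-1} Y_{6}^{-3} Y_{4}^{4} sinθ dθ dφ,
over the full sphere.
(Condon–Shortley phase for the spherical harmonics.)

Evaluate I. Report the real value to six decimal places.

Rules hold: Σm=0, L=14 even, 2≤4≤10.
N = 9·13·9 = 1053
Δ = 6!·2!·6!/15! = 1/1261260
Racah Σ t=2..4: t=2:+1/4608 t=3:−1/1296 t=4:+1/4608 = -7/20736
⇒ 3j(4 6 4; 0 0 0)² = 20/1287, sgn -1
Racah Σ t=3..3: t=3:−1/51840 = -1/51840
⇒ 3j(4 6 4; -1 -3 4)² = 8/429, sgn -1
4πI² = N·(3j₀)²·(3jₘ)² = 480/1573
I = +1·√(0.305149/4π) = 0.15583009

0.155830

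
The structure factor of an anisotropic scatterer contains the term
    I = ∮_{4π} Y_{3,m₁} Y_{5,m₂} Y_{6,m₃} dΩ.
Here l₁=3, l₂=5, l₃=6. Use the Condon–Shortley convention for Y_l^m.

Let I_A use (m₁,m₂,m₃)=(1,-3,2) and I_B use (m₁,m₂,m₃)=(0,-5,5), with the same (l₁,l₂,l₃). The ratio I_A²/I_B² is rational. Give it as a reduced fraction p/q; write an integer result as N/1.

49/99

Shared (l₁,l₂,l₃)=(3,5,6): N and (l;000)² cancel in I_A²/I_B².
A: Δ = 2!·4!·8!/15! = 1/675675; Racah Σ t=0..2: t=0:+1/11520 t=1:−1/30240 t=2:+1/1935360 = 1/18432; ⇒ 3j(3 5 6; 1 -3 2)² = 7/429, sgn +1
B: Δ = 2!·4!·8!/15! = 1/675675; Racah Σ t=0..0: t=0:+1/483840 = 1/483840; ⇒ 3j(3 5 6; 0 -5 5)² = 3/91, sgn -1
I_A²/I_B² = (7/429)/(3/91) = 49/99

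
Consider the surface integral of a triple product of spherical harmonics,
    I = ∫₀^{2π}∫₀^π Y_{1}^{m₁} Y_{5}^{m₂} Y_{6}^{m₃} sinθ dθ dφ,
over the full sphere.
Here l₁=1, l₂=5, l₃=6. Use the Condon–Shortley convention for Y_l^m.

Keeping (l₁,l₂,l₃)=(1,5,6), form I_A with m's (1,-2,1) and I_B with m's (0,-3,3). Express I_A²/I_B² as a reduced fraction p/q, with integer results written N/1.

Same 1,5,6: normalisation and zero-m 3j drop out of the ratio.
A: Δ: 0! 2! 10! / 13! → 1/858; sum: t=0:+1/60480 = 1/60480; 3j²(1 5 6; 1 -2 1) = Δ·Π!·Σ² = 5/429  (sign -1)
B: Δ: 0! 2! 10! / 13! → 1/858; sum: t=0:+1/80640 = 1/80640; 3j²(1 5 6; 0 -3 3) = Δ·Π!·Σ² = 9/286  (sign -1)
I_A²/I_B² = (5/429)/(9/286) = 10/27

10/27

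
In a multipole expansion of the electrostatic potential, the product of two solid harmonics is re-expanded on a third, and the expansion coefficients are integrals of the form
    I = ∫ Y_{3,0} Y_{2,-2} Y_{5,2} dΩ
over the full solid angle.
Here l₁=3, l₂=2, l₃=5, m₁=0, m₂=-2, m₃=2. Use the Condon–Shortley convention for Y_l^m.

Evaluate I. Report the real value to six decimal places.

0.141758

Checks pass: Σm=0; 10 even; l₃=5∈[1,5].
(2·3+1)(2·2+1)(2·5+1) = 385
Δ: 0! 6! 4! / 11! → 1/2310
sum: t=0:+1/144 = 1/144
3j²(3 2 5; 0 0 0) = Δ·Π!·Σ² = 10/231  (sign -1)
sum: t=0:+1/864 = 1/864
3j²(3 2 5; 0 -2 2) = Δ·Π!·Σ² = 1/66  (sign -1)
combine: 4πI² = 385·10/231·1/66 = 25/99
take √, sign +1: I = 0.14175797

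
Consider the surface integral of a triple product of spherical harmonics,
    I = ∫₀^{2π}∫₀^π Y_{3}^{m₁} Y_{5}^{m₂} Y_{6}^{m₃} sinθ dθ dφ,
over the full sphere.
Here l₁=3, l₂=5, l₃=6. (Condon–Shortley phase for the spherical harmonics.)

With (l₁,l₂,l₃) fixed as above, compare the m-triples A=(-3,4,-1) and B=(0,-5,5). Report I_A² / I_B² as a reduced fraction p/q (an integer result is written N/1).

4/33

Shared (l₁,l₂,l₃)=(3,5,6): N and (l;000)² cancel in I_A²/I_B².
A: Δ = 2!·4!·8!/15! = 1/675675; Racah Σ t=2..2: t=2:+1/241920 = 1/241920; ⇒ 3j(3 5 6; -3 4 -1)² = 4/1001, sgn -1
B: Δ = 2!·4!·8!/15! = 1/675675; Racah Σ t=0..0: t=0:+1/483840 = 1/483840; ⇒ 3j(3 5 6; 0 -5 5)² = 3/91, sgn -1
I_A²/I_B² = (4/1001)/(3/91) = 4/33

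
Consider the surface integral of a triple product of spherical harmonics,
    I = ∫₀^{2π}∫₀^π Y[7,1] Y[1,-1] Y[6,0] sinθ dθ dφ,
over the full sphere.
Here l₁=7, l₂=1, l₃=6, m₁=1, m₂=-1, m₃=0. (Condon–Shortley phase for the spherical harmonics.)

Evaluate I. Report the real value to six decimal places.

-0.185147

Rules hold: Σm=0, L=14 even, 6≤6≤8.
N = 15·3·13 = 585
Δ = 2!·12!·0!/15! = 1/1365
Racah Σ t=1..1: t=1:−1/518400 = -1/518400
⇒ 3j(7 1 6; 0 0 0)² = 7/195, sgn -1
Racah Σ t=0..0: t=0:+1/1036800 = 1/1036800
⇒ 3j(7 1 6; 1 -1 0)² = 4/195, sgn +1
4πI² = N·(3j₀)²·(3jₘ)² = 28/65
I = -1·√(0.430769/4π) = -0.18514731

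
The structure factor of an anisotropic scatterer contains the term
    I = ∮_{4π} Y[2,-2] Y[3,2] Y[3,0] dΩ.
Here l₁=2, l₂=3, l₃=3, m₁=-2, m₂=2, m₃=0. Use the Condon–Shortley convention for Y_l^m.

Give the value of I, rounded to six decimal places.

-0.188063

Checks pass: Σm=0; 8 even; l₃=3∈[1,5].
(2·2+1)(2·3+1)(2·3+1) = 245
Δ: 2! 2! 4! / 9! → 1/3780
sum: t=0:+1/24 t=1:−1/4 t=2:+1/24 = -1/6
3j²(2 3 3; 0 0 0) = Δ·Π!·Σ² = 4/105  (sign +1)
sum: t=2:+1/24 = 1/24
3j²(2 3 3; -2 2 0) = Δ·Π!·Σ² = 1/21  (sign -1)
combine: 4πI² = 245·4/105·1/21 = 4/9
take √, sign -1: I = -0.18806319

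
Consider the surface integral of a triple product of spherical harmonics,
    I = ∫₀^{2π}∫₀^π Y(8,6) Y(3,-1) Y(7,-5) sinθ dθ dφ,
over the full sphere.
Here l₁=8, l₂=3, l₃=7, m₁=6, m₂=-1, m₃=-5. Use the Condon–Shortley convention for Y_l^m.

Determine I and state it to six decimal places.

m-sum 0 ✓  L=18 even ✓  5≤7≤11 ✓
Π(2lᵢ+1) = 17×7×15 = 1785
triangle coeff Δ(8,3,7) = 1/5290740
Σ_t [1,3]: t=1:−1/7257600 t=2:+1/2073600 t=3:−1/7257600 = 1/4838400
(3j)²=252/20995 [(8 3 7; 0 0 0)], sign=-1
Σ_t [0,2]: t=0:+1/348364800 t=1:−1/239500800 t=2:+1/3832012800 = -1/958003200
(3j)²=8/4845 [(8 3 7; 6 -1 -5)], sign=-1
⇒ 4πI² = 14112/398905
I = (+1)√(14112/398905/(4π)) = 0.05305846

0.053058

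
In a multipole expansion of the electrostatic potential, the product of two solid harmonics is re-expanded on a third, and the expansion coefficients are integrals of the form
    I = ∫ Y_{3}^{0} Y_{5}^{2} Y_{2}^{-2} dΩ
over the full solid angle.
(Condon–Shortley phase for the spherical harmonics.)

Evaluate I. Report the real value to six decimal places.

0.141758

Rules hold: Σm=0, L=10 even, 2≤2≤8.
N = 7·11·5 = 385
Δ = 6!·0!·4!/11! = 1/2310
Racah Σ t=3..3: t=3:−1/144 = -1/144
⇒ 3j(3 5 2; 0 0 0)² = 10/231, sgn -1
Racah Σ t=3..3: t=3:−1/864 = -1/864
⇒ 3j(3 5 2; 0 2 -2)² = 1/66, sgn -1
4πI² = N·(3j₀)²·(3jₘ)² = 25/99
I = +1·√(0.252525/4π) = 0.14175797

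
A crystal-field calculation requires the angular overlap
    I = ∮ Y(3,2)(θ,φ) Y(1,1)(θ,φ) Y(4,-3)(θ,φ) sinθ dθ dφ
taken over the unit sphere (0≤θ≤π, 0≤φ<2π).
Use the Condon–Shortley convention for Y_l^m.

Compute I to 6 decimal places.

-0.282095

m-sum 0 ✓  L=8 even ✓  2≤4≤4 ✓
Π(2lᵢ+1) = 7×3×9 = 189
triangle coeff Δ(3,1,4) = 1/252
Σ_t [0,0]: t=0:+1/36 = 1/36
(3j)²=4/63 [(3 1 4; 0 0 0)], sign=+1
Σ_t [0,0]: t=0:+1/240 = 1/240
(3j)²=1/12 [(3 1 4; 2 1 -3)], sign=-1
⇒ 4πI² = 1/1
I = (-1)√(1/1/(4π)) = -0.28209479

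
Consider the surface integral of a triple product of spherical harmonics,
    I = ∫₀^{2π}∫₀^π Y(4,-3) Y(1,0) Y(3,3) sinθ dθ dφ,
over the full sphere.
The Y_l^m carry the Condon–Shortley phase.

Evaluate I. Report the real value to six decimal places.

Rules hold: Σm=0, L=8 even, 3≤3≤5.
N = 9·3·7 = 189
Δ = 2!·6!·0!/9! = 1/252
Racah Σ t=1..1: t=1:−1/36 = -1/36
⇒ 3j(4 1 3; 0 0 0)² = 4/63, sgn +1
Racah Σ t=1..1: t=1:−1/720 = -1/720
⇒ 3j(4 1 3; -3 0 3)² = 1/36, sgn -1
4πI² = N·(3j₀)²·(3jₘ)² = 1/3
I = -1·√(0.333333/4π) = -0.16286750

-0.162868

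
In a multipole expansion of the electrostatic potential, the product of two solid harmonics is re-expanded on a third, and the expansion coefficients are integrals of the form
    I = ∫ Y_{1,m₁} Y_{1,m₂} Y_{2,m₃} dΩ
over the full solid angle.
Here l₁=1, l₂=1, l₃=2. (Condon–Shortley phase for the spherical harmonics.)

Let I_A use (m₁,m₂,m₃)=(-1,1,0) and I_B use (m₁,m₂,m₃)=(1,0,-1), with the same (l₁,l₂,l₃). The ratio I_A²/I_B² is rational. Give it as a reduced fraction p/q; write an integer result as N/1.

1/3

l's match ⇒ only the (l;m) 3-j factors differ between A and B.
A: triangle coeff Δ(1,1,2) = 1/30; Σ_t [0,0]: t=0:+1/4 = 1/4; (3j)²=1/30 [(1 1 2; -1 1 0)], sign=+1
B: triangle coeff Δ(1,1,2) = 1/30; Σ_t [0,0]: t=0:+1/2 = 1/2; (3j)²=1/10 [(1 1 2; 1 0 -1)], sign=-1
I_A²/I_B² = (1/30)/(1/10) = 1/3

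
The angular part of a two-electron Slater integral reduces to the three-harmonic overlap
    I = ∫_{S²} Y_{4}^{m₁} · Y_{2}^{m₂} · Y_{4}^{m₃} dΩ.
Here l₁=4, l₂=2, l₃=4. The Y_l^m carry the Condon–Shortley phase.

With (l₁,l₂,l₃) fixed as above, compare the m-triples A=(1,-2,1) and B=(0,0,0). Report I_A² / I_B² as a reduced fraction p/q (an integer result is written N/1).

3/2

Same 4,2,4: normalisation and zero-m 3j drop out of the ratio.
A: Δ: 2! 6! 2! / 11! → 1/13860; sum: t=0:+1/144 = 1/144; 3j²(4 2 4; 1 -2 1) = Δ·Π!·Σ² = 10/231  (sign -1)
B: Δ: 2! 6! 2! / 11! → 1/13860; sum: t=0:+1/192 t=1:−1/36 t=2:+1/192 = -5/288; 3j²(4 2 4; 0 0 0) = Δ·Π!·Σ² = 20/693  (sign -1)
I_A²/I_B² = (10/231)/(20/693) = 3/2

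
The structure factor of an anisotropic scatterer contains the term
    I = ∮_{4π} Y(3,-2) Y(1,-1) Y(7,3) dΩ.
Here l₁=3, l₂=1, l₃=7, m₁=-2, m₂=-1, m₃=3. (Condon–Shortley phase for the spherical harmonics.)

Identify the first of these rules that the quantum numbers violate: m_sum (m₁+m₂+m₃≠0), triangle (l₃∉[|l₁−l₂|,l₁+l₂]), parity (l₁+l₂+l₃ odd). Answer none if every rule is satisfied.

triangle

azimuthal sum: -2 − 1 + 3 = 0  ✓
2 ≤ 7 ≤ 4 (triangle on l)  ✗
L = 3 + 1 + 7 = 11 (odd)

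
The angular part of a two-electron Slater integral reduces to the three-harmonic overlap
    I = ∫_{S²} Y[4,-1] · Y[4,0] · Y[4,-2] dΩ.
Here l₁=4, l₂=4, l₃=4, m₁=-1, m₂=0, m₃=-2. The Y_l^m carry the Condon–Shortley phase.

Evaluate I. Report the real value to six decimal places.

Σmᵢ = -3 ≠ 0, so the φ-integral vanishes; I = 0

0.000000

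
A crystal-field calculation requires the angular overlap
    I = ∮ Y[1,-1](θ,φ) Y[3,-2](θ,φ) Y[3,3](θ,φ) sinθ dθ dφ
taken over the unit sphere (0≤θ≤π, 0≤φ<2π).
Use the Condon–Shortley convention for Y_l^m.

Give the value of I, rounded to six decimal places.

l₁+l₂+l₃=7 is odd: 3j(l;000)=0 ⇒ I=0

0.000000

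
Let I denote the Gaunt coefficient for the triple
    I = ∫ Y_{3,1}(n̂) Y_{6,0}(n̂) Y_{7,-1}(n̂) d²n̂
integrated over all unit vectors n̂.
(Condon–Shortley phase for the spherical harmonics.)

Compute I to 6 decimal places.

-0.072239

m-sum 0 ✓  L=16 even ✓  3≤7≤9 ✓
Π(2lᵢ+1) = 7×13×15 = 1365
triangle coeff Δ(3,6,7) = 1/2042040
Σ_t [0,2]: t=0:+1/207360 t=1:−1/57600 t=2:+1/207360 = -1/129600
(3j)²=168/12155 [(3 6 7; 0 0 0)], sign=+1
Σ_t [0,2]: t=0:+1/138240 t=1:−1/86400 t=2:+1/829440 = -13/4147200
(3j)²=13/3740 [(3 6 7; 1 0 -1)], sign=-1
⇒ 4πI² = 11466/174845
I = (-1)√(11466/174845/(4π)) = -0.07223945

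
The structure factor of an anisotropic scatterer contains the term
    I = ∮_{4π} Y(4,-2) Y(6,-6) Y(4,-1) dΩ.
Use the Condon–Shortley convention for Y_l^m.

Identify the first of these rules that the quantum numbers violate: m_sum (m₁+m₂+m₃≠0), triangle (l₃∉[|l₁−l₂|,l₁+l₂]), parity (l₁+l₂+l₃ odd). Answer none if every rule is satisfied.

m₁+m₂+m₃ = -2 − 6 − 1 = -9  ✗
triangle: |4−6|=2 ≤ l₃=4 ≤ 4+6=10
parity: l₁+l₂+l₃ = 14 is even

m_sum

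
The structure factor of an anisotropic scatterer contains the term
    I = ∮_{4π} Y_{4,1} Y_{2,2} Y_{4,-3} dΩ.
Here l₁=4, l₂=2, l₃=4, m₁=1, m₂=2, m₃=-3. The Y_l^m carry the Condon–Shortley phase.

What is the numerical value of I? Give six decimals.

0.159270

m-sum 0 ✓  L=10 even ✓  2≤4≤6 ✓
Π(2lᵢ+1) = 9×5×9 = 405
triangle coeff Δ(4,2,4) = 1/13860
Σ_t [0,2]: t=0:+1/192 t=1:−1/36 t=2:+1/192 = -5/288
(3j)²=20/693 [(4 2 4; 0 0 0)], sign=-1
Σ_t [2,2]: t=2:+1/480 = 1/480
(3j)²=3/110 [(4 2 4; 1 2 -3)], sign=-1
⇒ 4πI² = 270/847
I = (+1)√(270/847/(4π)) = 0.15927046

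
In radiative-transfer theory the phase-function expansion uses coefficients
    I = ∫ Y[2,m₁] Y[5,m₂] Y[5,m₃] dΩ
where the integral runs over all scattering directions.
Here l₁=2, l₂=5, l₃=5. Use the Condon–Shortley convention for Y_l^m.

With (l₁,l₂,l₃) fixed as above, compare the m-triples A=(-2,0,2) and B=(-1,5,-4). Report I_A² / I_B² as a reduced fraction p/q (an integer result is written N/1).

28/27

Shared (l₁,l₂,l₃)=(2,5,5): N and (l;000)² cancel in I_A²/I_B².
A: Δ = 2!·2!·8!/13! = 1/38610; Racah Σ t=2..2: t=2:+1/2880 = 1/2880; ⇒ 3j(2 5 5; -2 0 2)² = 14/429, sgn -1
B: Δ = 2!·2!·8!/13! = 1/38610; Racah Σ t=2..2: t=2:+1/80640 = 1/80640; ⇒ 3j(2 5 5; -1 5 -4)² = 9/286, sgn -1
I_A²/I_B² = (14/429)/(9/286) = 28/27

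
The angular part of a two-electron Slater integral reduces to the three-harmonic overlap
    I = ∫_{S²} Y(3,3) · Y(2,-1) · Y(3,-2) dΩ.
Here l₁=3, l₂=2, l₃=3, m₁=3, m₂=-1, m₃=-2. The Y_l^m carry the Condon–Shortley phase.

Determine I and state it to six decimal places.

-0.210261

m-sum 0 ✓  L=8 even ✓  1≤3≤5 ✓
Π(2lᵢ+1) = 7×5×7 = 245
triangle coeff Δ(3,2,3) = 1/3780
Σ_t [0,2]: t=0:+1/24 t=1:−1/4 t=2:+1/24 = -1/6
(3j)²=4/105 [(3 2 3; 0 0 0)], sign=+1
Σ_t [0,0]: t=0:+1/48 = 1/48
(3j)²=5/84 [(3 2 3; 3 -1 -2)], sign=-1
⇒ 4πI² = 5/9
I = (-1)√(5/9/(4π)) = -0.21026104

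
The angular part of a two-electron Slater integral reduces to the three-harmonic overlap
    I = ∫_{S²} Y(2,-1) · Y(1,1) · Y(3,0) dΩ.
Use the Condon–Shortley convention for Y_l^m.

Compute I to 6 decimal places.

0.143048

Checks pass: Σm=0; 6 even; l₃=3∈[1,3].
(2·2+1)(2·1+1)(2·3+1) = 105
Δ: 0! 4! 2! / 7! → 1/105
sum: t=0:+1/4 = 1/4
3j²(2 1 3; 0 0 0) = Δ·Π!·Σ² = 3/35  (sign -1)
sum: t=0:+1/12 = 1/12
3j²(2 1 3; -1 1 0) = Δ·Π!·Σ² = 1/35  (sign -1)
combine: 4πI² = 105·3/35·1/35 = 9/35
take √, sign +1: I = 0.14304817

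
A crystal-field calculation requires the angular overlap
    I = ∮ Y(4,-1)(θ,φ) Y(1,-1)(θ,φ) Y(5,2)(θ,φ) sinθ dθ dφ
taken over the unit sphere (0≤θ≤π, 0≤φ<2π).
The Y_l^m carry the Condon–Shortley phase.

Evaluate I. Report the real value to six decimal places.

0.225034

Rules hold: Σm=0, L=10 even, 3≤5≤5.
N = 9·3·11 = 297
Δ = 0!·8!·2!/11! = 1/495
Racah Σ t=0..0: t=0:+1/576 = 1/576
⇒ 3j(4 1 5; 0 0 0)² = 5/99, sgn -1
Racah Σ t=0..0: t=0:+1/1440 = 1/1440
⇒ 3j(4 1 5; -1 -1 2)² = 7/165, sgn -1
4πI² = N·(3j₀)²·(3jₘ)² = 7/11
I = +1·√(0.636364/4π) = 0.22503380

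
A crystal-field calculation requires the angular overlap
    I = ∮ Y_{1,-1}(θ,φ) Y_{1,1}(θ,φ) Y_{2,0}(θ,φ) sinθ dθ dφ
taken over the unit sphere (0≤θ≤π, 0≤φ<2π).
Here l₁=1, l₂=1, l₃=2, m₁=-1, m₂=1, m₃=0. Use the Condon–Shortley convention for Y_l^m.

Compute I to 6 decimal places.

Rules hold: Σm=0, L=4 even, 0≤2≤2.
N = 3·3·5 = 45
Δ = 0!·2!·2!/5! = 1/30
Racah Σ t=0..0: t=0:+1/1 = 1/1
⇒ 3j(1 1 2; 0 0 0)² = 2/15, sgn +1
Racah Σ t=0..0: t=0:+1/4 = 1/4
⇒ 3j(1 1 2; -1 1 0)² = 1/30, sgn +1
4πI² = N·(3j₀)²·(3jₘ)² = 1/5
I = +1·√(0.2/4π) = 0.12615663

0.126157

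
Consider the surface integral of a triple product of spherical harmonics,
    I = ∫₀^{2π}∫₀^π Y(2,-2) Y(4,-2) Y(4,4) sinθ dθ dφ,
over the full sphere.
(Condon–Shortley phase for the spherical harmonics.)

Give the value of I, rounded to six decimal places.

m-sum 0 ✓  L=10 even ✓  2≤4≤6 ✓
Π(2lᵢ+1) = 5×9×9 = 405
triangle coeff Δ(2,4,4) = 1/13860
Σ_t [0,2]: t=0:+1/192 t=1:−1/36 t=2:+1/192 = -5/288
(3j)²=20/693 [(2 4 4; 0 0 0)], sign=-1
Σ_t [2,2]: t=2:+1/2880 = 1/2880
(3j)²=2/165 [(2 4 4; -2 -2 4)], sign=+1
⇒ 4πI² = 120/847
I = (-1)√(120/847/(4π)) = -0.10618031

-0.106180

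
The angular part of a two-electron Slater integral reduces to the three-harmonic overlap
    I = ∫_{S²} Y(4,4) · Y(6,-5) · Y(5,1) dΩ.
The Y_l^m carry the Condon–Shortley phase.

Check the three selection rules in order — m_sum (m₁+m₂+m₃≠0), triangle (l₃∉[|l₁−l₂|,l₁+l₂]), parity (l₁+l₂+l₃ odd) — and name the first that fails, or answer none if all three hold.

azimuthal sum: 4 − 5 + 1 = 0  ✓
2 ≤ 5 ≤ 10 (triangle on l)  ✓
L = 4 + 6 + 5 = 15 (odd)  ✗

parity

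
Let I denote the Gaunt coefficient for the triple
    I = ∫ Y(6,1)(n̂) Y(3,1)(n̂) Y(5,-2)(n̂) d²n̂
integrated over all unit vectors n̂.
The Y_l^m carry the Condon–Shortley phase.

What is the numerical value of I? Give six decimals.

0.080575

m-sum 0 ✓  L=14 even ✓  3≤5≤9 ✓
Π(2lᵢ+1) = 13×7×11 = 1001
triangle coeff Δ(6,3,5) = 1/675675
Σ_t [1,3]: t=1:−1/8640 t=2:+1/2304 t=3:−1/8640 = 7/34560
(3j)²=7/429 [(6 3 5; 0 0 0)], sign=-1
Σ_t [2,4]: t=2:+1/5760 t=3:−1/8640 t=4:+1/241920 = 1/16128
(3j)²=5/1001 [(6 3 5; 1 1 -2)], sign=-1
⇒ 4πI² = 35/429
I = (+1)√(35/429/(4π)) = 0.08057502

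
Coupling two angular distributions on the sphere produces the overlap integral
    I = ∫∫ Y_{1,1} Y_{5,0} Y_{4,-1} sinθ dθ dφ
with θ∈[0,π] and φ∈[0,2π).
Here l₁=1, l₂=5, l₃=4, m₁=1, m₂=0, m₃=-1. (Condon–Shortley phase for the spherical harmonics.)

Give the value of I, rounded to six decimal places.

Rules hold: Σm=0, L=10 even, 4≤4≤6.
N = 3·11·9 = 297
Δ = 2!·0!·8!/11! = 1/495
Racah Σ t=1..1: t=1:−1/576 = -1/576
⇒ 3j(1 5 4; 0 0 0)² = 5/99, sgn -1
Racah Σ t=0..0: t=0:+1/1440 = 1/1440
⇒ 3j(1 5 4; 1 0 -1)² = 2/99, sgn -1
4πI² = N·(3j₀)²·(3jₘ)² = 10/33
I = +1·√(0.30303/4π) = 0.15528807

0.155288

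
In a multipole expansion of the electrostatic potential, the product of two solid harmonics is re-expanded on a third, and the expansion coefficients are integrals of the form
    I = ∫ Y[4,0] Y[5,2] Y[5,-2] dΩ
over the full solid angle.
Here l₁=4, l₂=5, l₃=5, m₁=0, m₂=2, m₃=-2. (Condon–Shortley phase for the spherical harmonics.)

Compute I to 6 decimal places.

Rules hold: Σm=0, L=14 even, 1≤5≤9.
N = 9·11·11 = 1089
Δ = 4!·4!·6!/15! = 1/3153150
Racah Σ t=0..4: t=0:+1/69120 t=1:−1/1728 t=2:+1/576 t=3:−1/1728 t=4:+1/69120 = 7/11520
⇒ 3j(4 5 5; 0 0 0)² = 2/143, sgn -1
Racah Σ t=1..4: t=1:−1/25920 t=2:+1/1920 t=3:−1/1728 t=4:+1/20736 = -1/20736
⇒ 3j(4 5 5; 0 2 -2)² = 1/2574, sgn +1
4πI² = N·(3j₀)²·(3jₘ)² = 1/169
I = -1·√(0.00591716/4π) = -0.02169960

-0.021700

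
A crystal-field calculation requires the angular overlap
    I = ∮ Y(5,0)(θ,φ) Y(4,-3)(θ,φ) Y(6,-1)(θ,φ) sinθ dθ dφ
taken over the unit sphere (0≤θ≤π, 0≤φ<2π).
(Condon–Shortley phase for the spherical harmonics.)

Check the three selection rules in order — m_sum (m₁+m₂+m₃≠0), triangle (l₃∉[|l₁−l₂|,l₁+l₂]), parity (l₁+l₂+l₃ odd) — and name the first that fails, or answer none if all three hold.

m_sum

azimuthal sum: 0 − 3 − 1 = -4  ✗
1 ≤ 6 ≤ 9 (triangle on l)
L = 5 + 4 + 6 = 15 (odd)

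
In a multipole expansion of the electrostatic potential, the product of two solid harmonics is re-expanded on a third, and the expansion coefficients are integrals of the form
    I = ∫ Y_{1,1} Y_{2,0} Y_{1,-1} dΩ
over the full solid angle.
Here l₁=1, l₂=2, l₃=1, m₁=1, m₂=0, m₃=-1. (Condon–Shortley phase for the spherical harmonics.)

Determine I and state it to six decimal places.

0.126157

Rules hold: Σm=0, L=4 even, 1≤1≤3.
N = 3·5·3 = 45
Δ = 2!·0!·2!/5! = 1/30
Racah Σ t=1..1: t=1:−1/1 = -1/1
⇒ 3j(1 2 1; 0 0 0)² = 2/15, sgn +1
Racah Σ t=0..0: t=0:+1/4 = 1/4
⇒ 3j(1 2 1; 1 0 -1)² = 1/30, sgn +1
4πI² = N·(3j₀)²·(3jₘ)² = 1/5
I = +1·√(0.2/4π) = 0.12615663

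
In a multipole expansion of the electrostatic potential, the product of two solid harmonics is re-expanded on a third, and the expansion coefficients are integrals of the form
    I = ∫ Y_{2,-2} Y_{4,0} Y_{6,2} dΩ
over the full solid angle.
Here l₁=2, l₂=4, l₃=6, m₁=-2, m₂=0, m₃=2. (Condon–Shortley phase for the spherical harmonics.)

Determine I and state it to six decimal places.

Rules hold: Σm=0, L=12 even, 2≤6≤6.
N = 5·9·13 = 585
Δ = 0!·4!·8!/13! = 1/6435
Racah Σ t=0..0: t=0:+1/2304 = 1/2304
⇒ 3j(2 4 6; 0 0 0)² = 5/143, sgn +1
Racah Σ t=0..0: t=0:+1/13824 = 1/13824
⇒ 3j(2 4 6; -2 0 2)² = 14/1287, sgn +1
4πI² = N·(3j₀)²·(3jₘ)² = 350/1573
I = +1·√(0.222505/4π) = 0.13306527

0.133065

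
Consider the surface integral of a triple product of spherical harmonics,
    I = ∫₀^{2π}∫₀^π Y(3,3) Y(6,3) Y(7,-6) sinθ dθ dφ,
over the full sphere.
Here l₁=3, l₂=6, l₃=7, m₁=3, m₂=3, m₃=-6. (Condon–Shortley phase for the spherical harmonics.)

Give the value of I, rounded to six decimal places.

m-sum 0 ✓  L=16 even ✓  3≤7≤9 ✓
Π(2lᵢ+1) = 7×13×15 = 1365
triangle coeff Δ(3,6,7) = 1/2042040
Σ_t [0,2]: t=0:+1/207360 t=1:−1/57600 t=2:+1/207360 = -1/129600
(3j)²=168/12155 [(3 6 7; 0 0 0)], sign=+1
Σ_t [0,0]: t=0:+1/17418240 = 1/17418240
(3j)²=15/952 [(3 6 7; 3 3 -6)], sign=-1
⇒ 4πI² = 945/3179
I = (-1)√(945/3179/(4π)) = -0.15380332

-0.153803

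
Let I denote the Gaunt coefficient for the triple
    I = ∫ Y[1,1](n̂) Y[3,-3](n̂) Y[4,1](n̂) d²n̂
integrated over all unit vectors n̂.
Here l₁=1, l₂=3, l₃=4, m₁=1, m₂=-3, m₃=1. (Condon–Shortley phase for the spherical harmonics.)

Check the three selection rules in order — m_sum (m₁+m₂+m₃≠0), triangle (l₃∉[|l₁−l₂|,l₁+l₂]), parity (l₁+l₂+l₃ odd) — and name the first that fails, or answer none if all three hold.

m_sum

azimuthal sum: 1 − 3 + 1 = -1  ✗
2 ≤ 4 ≤ 4 (triangle on l)
L = 1 + 3 + 4 = 8 (even)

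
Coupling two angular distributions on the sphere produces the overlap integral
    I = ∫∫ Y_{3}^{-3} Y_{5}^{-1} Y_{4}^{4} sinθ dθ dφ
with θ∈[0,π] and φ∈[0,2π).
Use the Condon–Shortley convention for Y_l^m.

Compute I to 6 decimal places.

Rules hold: Σm=0, L=12 even, 2≤4≤8.
N = 7·11·9 = 693
Δ = 4!·2!·6!/13! = 1/180180
Racah Σ t=1..3: t=1:−1/576 t=2:+1/144 t=3:−1/576 = 1/288
⇒ 3j(3 5 4; 0 0 0)² = 20/1001, sgn +1
Racah Σ t=4..4: t=4:+1/34560 = 1/34560
⇒ 3j(3 5 4; -3 -1 4)² = 1/429, sgn +1
4πI² = N·(3j₀)²·(3jₘ)² = 60/1859
I = +1·√(0.0322754/4π) = 0.05067935

0.050679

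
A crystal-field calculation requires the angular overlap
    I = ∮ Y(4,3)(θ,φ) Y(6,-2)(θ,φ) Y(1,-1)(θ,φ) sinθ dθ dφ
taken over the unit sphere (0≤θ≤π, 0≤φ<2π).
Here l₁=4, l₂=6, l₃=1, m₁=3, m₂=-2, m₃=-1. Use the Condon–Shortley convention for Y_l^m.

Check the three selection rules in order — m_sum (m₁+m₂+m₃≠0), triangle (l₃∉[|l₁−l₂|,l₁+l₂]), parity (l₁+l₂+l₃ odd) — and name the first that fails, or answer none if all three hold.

azimuthal sum: 3 − 2 − 1 = 0  ✓
2 ≤ 1 ≤ 10 (triangle on l)  ✗
L = 4 + 6 + 1 = 11 (odd)

triangle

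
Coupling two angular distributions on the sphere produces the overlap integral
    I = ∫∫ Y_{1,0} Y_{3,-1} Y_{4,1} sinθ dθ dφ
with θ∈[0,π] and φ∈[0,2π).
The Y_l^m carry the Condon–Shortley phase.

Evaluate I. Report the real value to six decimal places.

-0.238414

m-sum 0 ✓  L=8 even ✓  2≤4≤4 ✓
Π(2lᵢ+1) = 3×7×9 = 189
triangle coeff Δ(1,3,4) = 1/252
Σ_t [0,0]: t=0:+1/36 = 1/36
(3j)²=4/63 [(1 3 4; 0 0 0)], sign=+1
Σ_t [0,0]: t=0:+1/48 = 1/48
(3j)²=5/84 [(1 3 4; 0 -1 1)], sign=-1
⇒ 4πI² = 5/7
I = (-1)√(5/7/(4π)) = -0.23841361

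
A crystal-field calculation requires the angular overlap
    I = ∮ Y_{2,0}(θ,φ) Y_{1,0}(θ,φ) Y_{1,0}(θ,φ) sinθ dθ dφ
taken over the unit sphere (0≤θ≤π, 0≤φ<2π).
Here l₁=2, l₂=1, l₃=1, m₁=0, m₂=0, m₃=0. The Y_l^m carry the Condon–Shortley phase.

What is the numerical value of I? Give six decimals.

Rules hold: Σm=0, L=4 even, 1≤1≤3.
N = 5·3·3 = 45
Δ = 2!·2!·0!/5! = 1/30
Racah Σ t=1..1: t=1:−1/1 = -1/1
⇒ 3j(2 1 1; 0 0 0)² = 2/15, sgn +1
(m-triple is (0,0,0) — same symbol as above.)
4πI² = N·(3j₀)²·(3jₘ)² = 4/5
I = +1·√(0.8/4π) = 0.25231325

0.252313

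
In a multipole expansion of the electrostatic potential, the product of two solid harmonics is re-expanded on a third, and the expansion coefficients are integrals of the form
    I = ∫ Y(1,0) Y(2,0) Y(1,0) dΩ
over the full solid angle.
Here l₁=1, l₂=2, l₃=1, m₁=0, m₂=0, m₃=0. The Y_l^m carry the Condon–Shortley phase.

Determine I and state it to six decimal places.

Rules hold: Σm=0, L=4 even, 1≤1≤3.
N = 3·5·3 = 45
Δ = 2!·0!·2!/5! = 1/30
Racah Σ t=1..1: t=1:−1/1 = -1/1
⇒ 3j(1 2 1; 0 0 0)² = 2/15, sgn +1
(m-triple is (0,0,0) — same symbol as above.)
4πI² = N·(3j₀)²·(3jₘ)² = 4/5
I = +1·√(0.8/4π) = 0.25231325

0.252313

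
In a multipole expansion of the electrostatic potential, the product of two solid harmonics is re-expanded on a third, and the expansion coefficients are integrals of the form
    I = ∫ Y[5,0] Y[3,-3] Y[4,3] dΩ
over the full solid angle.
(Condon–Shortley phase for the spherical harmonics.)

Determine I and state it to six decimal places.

-0.098140

Rules hold: Σm=0, L=12 even, 2≤4≤8.
N = 11·7·9 = 693
Δ = 4!·6!·2!/13! = 1/180180
Racah Σ t=1..3: t=1:−1/576 t=2:+1/144 t=3:−1/576 = 1/288
⇒ 3j(5 3 4; 0 0 0)² = 20/1001, sgn +1
Racah Σ t=0..0: t=0:+1/5760 = 1/5760
⇒ 3j(5 3 4; 0 -3 3)² = 5/572, sgn -1
4πI² = N·(3j₀)²·(3jₘ)² = 225/1859
I = -1·√(0.121033/4π) = -0.09814013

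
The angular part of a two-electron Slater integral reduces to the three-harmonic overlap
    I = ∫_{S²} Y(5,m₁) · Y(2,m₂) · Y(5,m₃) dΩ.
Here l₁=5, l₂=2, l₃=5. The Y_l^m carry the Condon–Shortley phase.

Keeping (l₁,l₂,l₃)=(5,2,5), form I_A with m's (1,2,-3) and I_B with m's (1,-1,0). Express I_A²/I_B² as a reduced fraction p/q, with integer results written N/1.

112/5

l's match ⇒ only the (l;m) 3-j factors differ between A and B.
A: triangle coeff Δ(5,2,5) = 1/38610; Σ_t [2,2]: t=2:+1/5760 = 1/5760; (3j)²=56/2145 [(5 2 5; 1 2 -3)], sign=+1
B: triangle coeff Δ(5,2,5) = 1/38610; Σ_t [0,1]: t=0:+1/1152 t=1:−1/1440 = 1/5760; (3j)²=1/858 [(5 2 5; 1 -1 0)], sign=-1
I_A²/I_B² = (56/2145)/(1/858) = 112/5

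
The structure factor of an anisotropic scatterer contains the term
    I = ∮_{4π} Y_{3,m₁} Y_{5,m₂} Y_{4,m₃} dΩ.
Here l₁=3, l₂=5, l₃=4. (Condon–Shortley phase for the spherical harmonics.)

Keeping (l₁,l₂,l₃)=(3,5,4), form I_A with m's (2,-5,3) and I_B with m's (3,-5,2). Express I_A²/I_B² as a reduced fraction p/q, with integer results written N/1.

l's match ⇒ only the (l;m) 3-j factors differ between A and B.
A: triangle coeff Δ(3,5,4) = 1/180180; Σ_t [0,0]: t=0:+1/17280 = 1/17280; (3j)²=35/858 [(3 5 4; 2 -5 3)], sign=-1
B: triangle coeff Δ(3,5,4) = 1/180180; Σ_t [0,0]: t=0:+1/34560 = 1/34560; (3j)²=5/286 [(3 5 4; 3 -5 2)], sign=+1
I_A²/I_B² = (35/858)/(5/286) = 7/3

7/3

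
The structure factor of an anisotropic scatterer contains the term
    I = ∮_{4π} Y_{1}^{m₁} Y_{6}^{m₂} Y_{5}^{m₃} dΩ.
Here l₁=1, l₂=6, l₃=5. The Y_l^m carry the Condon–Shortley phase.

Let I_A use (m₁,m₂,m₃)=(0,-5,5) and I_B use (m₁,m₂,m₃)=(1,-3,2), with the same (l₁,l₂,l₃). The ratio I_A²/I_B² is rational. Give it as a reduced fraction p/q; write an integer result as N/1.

11/36

Same 1,6,5: normalisation and zero-m 3j drop out of the ratio.
A: Δ: 2! 0! 10! / 13! → 1/858; sum: t=1:−1/3628800 = -1/3628800; 3j²(1 6 5; 0 -5 5) = Δ·Π!·Σ² = 1/78  (sign -1)
B: Δ: 2! 0! 10! / 13! → 1/858; sum: t=0:+1/60480 = 1/60480; 3j²(1 6 5; 1 -3 2) = Δ·Π!·Σ² = 6/143  (sign -1)
I_A²/I_B² = (1/78)/(6/143) = 11/36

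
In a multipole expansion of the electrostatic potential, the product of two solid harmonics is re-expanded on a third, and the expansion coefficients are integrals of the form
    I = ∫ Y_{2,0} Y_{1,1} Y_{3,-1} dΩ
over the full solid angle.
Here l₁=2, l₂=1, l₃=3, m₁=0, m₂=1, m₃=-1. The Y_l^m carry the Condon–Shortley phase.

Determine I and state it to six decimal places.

-0.202301

Rules hold: Σm=0, L=6 even, 1≤3≤3.
N = 5·3·7 = 105
Δ = 0!·4!·2!/7! = 1/105
Racah Σ t=0..0: t=0:+1/4 = 1/4
⇒ 3j(2 1 3; 0 0 0)² = 3/35, sgn -1
Racah Σ t=0..0: t=0:+1/8 = 1/8
⇒ 3j(2 1 3; 0 1 -1)² = 2/35, sgn +1
4πI² = N·(3j₀)²·(3jₘ)² = 18/35
I = -1·√(0.514286/4π) = -0.20230066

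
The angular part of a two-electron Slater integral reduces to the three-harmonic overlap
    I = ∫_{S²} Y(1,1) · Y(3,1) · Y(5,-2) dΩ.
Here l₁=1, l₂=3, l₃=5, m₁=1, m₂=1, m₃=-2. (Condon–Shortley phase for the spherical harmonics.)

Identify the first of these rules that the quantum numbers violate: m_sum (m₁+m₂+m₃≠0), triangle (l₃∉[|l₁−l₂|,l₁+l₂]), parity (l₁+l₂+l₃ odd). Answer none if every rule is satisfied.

triangle

Σmᵢ = 0  ✓
l₃∈[|l₁−l₂|,l₁+l₂]=[2,4], have l₃=5  ✗
Σlᵢ = 9 ⇒ odd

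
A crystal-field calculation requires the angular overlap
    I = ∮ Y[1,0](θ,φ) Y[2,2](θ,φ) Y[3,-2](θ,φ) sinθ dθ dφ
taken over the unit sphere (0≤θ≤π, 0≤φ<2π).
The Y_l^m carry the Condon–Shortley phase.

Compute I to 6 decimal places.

0.184674

m-sum 0 ✓  L=6 even ✓  1≤3≤3 ✓
Π(2lᵢ+1) = 3×5×7 = 105
triangle coeff Δ(1,2,3) = 1/105
Σ_t [0,0]: t=0:+1/4 = 1/4
(3j)²=3/35 [(1 2 3; 0 0 0)], sign=-1
Σ_t [0,0]: t=0:+1/24 = 1/24
(3j)²=1/21 [(1 2 3; 0 2 -2)], sign=-1
⇒ 4πI² = 3/7
I = (+1)√(3/7/(4π)) = 0.18467439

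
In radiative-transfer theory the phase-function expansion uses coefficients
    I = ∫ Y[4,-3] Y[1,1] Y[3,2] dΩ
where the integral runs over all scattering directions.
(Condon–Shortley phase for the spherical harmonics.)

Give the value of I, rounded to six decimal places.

-0.282095

Rules hold: Σm=0, L=8 even, 3≤3≤5.
N = 9·3·7 = 189
Δ = 2!·6!·0!/9! = 1/252
Racah Σ t=1..1: t=1:−1/36 = -1/36
⇒ 3j(4 1 3; 0 0 0)² = 4/63, sgn +1
Racah Σ t=2..2: t=2:+1/240 = 1/240
⇒ 3j(4 1 3; -3 1 2)² = 1/12, sgn -1
4πI² = N·(3j₀)²·(3jₘ)² = 1/1
I = -1·√(1/4π) = -0.28209479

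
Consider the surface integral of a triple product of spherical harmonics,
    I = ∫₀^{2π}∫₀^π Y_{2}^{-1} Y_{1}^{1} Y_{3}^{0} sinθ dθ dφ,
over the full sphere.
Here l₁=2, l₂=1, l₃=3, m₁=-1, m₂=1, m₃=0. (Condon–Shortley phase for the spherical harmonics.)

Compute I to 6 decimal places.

m-sum 0 ✓  L=6 even ✓  1≤3≤3 ✓
Π(2lᵢ+1) = 5×3×7 = 105
triangle coeff Δ(2,1,3) = 1/105
Σ_t [0,0]: t=0:+1/4 = 1/4
(3j)²=3/35 [(2 1 3; 0 0 0)], sign=-1
Σ_t [0,0]: t=0:+1/12 = 1/12
(3j)²=1/35 [(2 1 3; -1 1 0)], sign=-1
⇒ 4πI² = 9/35
I = (+1)√(9/35/(4π)) = 0.14304817

0.143048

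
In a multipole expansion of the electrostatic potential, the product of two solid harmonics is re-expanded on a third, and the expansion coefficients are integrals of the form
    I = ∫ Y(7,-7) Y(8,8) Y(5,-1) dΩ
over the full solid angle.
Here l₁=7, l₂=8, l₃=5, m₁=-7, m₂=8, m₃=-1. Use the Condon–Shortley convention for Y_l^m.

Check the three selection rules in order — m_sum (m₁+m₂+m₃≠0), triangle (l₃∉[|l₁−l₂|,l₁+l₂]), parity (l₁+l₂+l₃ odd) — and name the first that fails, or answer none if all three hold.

azimuthal sum: -7 + 8 − 1 = 0  ✓
1 ≤ 5 ≤ 15 (triangle on l)  ✓
L = 7 + 8 + 5 = 20 (even)  ✓

none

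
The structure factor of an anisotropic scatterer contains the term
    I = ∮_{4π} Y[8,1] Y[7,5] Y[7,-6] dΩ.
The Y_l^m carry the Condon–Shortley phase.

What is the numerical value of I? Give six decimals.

Rules hold: Σm=0, L=22 even, 1≤7≤15.
N = 17·15·15 = 3825
Δ = 8!·8!·6!/23! = 1/22086194130
Racah Σ t=1..7: t=1:−1/18289152000 t=2:+1/248832000 t=3:−1/24883200 t=4:+1/11943936 t=5:−1/24883200 t=6:+1/248832000 t=7:−1/18289152000 = 11/975421440
⇒ 3j(8 7 7; 0 0 0)² = 1750/289731, sgn -1
Racah Σ t=6..7: t=6:+1/5225472000 t=7:−1/24385536000 = 11/73156608000
⇒ 3j(8 7 7; 1 5 -6)² = 2904/260015, sgn -1
4πI² = N·(3j₀)²·(3jₘ)² = 10890000/42204149
I = +1·√(0.258032/4π) = 0.14329513

0.143295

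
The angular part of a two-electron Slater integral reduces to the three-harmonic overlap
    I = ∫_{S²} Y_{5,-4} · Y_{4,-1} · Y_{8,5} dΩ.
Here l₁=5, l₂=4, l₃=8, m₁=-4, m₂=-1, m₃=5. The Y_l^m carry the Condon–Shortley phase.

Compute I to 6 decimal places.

L=17 odd ⇒ parity kills the (l;000) factor ⇒ I = 0

0.000000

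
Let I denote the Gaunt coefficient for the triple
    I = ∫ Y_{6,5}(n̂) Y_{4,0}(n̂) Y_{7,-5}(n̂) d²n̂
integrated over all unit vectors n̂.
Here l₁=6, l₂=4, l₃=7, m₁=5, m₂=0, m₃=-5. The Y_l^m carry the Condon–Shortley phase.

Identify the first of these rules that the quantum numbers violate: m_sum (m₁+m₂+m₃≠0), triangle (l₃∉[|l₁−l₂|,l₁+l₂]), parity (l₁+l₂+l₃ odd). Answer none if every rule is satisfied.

parity

m₁+m₂+m₃ = 5 + 0 − 5 = 0  ✓
triangle: |6−4|=2 ≤ l₃=7 ≤ 6+4=10  ✓
parity: l₁+l₂+l₃ = 17 is odd  ✗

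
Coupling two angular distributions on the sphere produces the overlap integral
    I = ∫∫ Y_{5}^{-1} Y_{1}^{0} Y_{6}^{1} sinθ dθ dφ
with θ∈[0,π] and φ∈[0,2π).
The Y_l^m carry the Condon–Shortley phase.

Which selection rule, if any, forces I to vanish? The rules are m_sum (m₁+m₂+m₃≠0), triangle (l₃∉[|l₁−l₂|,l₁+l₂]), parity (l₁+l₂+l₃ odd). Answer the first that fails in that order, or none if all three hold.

m₁+m₂+m₃ = -1 + 0 + 1 = 0  ✓
triangle: |5−1|=4 ≤ l₃=6 ≤ 5+1=6  ✓
parity: l₁+l₂+l₃ = 12 is even  ✓

none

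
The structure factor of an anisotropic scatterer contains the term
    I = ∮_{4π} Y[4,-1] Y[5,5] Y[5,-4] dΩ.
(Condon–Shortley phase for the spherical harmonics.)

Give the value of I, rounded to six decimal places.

Checks pass: Σm=0; 14 even; l₃=5∈[1,9].
(2·4+1)(2·5+1)(2·5+1) = 1089
Δ: 4! 4! 6! / 15! → 1/3153150
sum: t=0:+1/69120 t=1:−1/1728 t=2:+1/576 t=3:−1/1728 t=4:+1/69120 = 7/11520
3j²(4 5 5; 0 0 0) = Δ·Π!·Σ² = 2/143  (sign -1)
sum: t=4:+1/103680 = 1/103680
3j²(4 5 5; -1 5 -4) = Δ·Π!·Σ² = 4/143  (sign -1)
combine: 4πI² = 1089·2/143·4/143 = 72/169
take √, sign +1: I = 0.18412721

0.184127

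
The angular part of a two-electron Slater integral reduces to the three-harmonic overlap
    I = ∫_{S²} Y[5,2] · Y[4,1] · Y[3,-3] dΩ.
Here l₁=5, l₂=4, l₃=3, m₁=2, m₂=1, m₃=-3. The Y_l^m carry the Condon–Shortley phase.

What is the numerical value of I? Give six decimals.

-0.179179

Rules hold: Σm=0, L=12 even, 1≤3≤9.
N = 11·9·7 = 693
Δ = 6!·4!·2!/13! = 1/180180
Racah Σ t=2..4: t=2:+1/576 t=3:−1/144 t=4:+1/576 = -1/288
⇒ 3j(5 4 3; 0 0 0)² = 20/1001, sgn +1
Racah Σ t=3..3: t=3:−1/1728 = -1/1728
⇒ 3j(5 4 3; 2 1 -3)² = 25/858, sgn -1
4πI² = N·(3j₀)²·(3jₘ)² = 750/1859
I = -1·√(0.403443/4π) = -0.17917854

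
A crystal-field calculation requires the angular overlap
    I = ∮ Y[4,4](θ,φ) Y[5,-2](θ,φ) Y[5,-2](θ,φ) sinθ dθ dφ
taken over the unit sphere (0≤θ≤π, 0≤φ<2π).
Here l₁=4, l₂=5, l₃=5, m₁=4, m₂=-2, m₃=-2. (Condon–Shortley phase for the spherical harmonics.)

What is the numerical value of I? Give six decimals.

0.181552

Checks pass: Σm=0; 14 even; l₃=5∈[1,9].
(2·4+1)(2·5+1)(2·5+1) = 1089
Δ: 4! 4! 6! / 15! → 1/3153150
sum: t=0:+1/69120 t=1:−1/1728 t=2:+1/576 t=3:−1/1728 t=4:+1/69120 = 7/11520
3j²(4 5 5; 0 0 0) = Δ·Π!·Σ² = 2/143  (sign -1)
sum: t=0:+1/20736 = 1/20736
3j²(4 5 5; 4 -2 -2) = Δ·Π!·Σ² = 35/1287  (sign -1)
combine: 4πI² = 1089·2/143·35/1287 = 70/169
take √, sign +1: I = 0.18155187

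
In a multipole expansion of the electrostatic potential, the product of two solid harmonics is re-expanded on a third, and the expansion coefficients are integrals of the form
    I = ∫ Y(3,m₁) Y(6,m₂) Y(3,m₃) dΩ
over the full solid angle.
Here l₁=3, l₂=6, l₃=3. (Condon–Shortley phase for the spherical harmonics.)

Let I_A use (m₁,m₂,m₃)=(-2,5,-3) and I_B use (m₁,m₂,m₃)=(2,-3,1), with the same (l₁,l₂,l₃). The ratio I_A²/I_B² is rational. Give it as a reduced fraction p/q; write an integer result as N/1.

Same 3,6,3: normalisation and zero-m 3j drop out of the ratio.
A: Δ: 6! 0! 6! / 13! → 1/12012; sum: t=5:−1/86400 = -1/86400; 3j²(3 6 3; -2 5 -3) = Δ·Π!·Σ² = 1/26  (sign -1)
B: Δ: 6! 0! 6! / 13! → 1/12012; sum: t=1:−1/5760 = -1/5760; 3j²(3 6 3; 2 -3 1) = Δ·Π!·Σ² = 9/286  (sign -1)
I_A²/I_B² = (1/26)/(9/286) = 11/9

11/9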